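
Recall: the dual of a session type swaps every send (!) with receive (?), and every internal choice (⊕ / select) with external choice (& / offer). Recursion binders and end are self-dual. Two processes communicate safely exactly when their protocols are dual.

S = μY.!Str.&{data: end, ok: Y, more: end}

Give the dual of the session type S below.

μY = μY  (μ self-dual)
  !Str = ?Str
    &{data,ok,more} = ⊕{data,ok,more}  (offer→select)
      case data:
        end ↦ end
      case ok:
        Y ↦ Y
      case more:
        end ↦ end

μY.?Str.⊕{data: end, ok: Y, more: end}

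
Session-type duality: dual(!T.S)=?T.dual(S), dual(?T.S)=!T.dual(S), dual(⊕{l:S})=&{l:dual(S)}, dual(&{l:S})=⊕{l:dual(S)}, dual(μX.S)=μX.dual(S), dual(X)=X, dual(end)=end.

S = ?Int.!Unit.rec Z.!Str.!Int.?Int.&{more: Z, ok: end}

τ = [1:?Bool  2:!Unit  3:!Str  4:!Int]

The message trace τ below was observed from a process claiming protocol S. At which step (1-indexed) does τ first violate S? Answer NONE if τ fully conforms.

step 1: got ?Bool, protocol expects ?Int  ✗

1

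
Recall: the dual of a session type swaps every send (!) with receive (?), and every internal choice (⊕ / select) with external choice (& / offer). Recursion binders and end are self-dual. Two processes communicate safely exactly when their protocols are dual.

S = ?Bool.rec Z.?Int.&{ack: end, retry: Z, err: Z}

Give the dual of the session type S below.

!Bool.rec Z.!Int.+{ack: end, retry: Z, err: Z}

?Bool → !Bool
  rec Z → rec Z  (rec unchanged)
    ?Int → !Int
      &{ack,retry,err} → +{ack,retry,err}  (offer→select)
        [ack]
          dual(end) = end
        [retry]
          dual(Z) = Z
        [err]
          dual(Z) = Z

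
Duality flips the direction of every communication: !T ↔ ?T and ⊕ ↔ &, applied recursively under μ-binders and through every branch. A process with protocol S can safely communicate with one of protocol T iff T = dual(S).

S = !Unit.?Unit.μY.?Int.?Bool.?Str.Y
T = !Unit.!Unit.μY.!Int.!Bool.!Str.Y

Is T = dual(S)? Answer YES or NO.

NO

!Unit | !Unit  ✗ same direction on both sides — not dual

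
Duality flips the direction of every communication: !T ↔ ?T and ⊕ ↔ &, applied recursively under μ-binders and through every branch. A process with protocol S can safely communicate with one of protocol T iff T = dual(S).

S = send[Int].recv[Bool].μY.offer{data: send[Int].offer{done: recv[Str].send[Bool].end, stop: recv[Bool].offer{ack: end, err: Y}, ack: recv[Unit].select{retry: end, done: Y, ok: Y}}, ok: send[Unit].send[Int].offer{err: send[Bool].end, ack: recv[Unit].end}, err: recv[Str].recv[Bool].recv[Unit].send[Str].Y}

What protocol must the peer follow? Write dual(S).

send[Int] ↦ recv[Int]
  recv[Bool] ↦ send[Bool]
    μY ↦ μY  (rec unchanged)
      offer{data,ok,err} ↦ select{data,ok,err}  (offer→select)
        [data]
          send[Int] ↦ recv[Int]
            offer{done,stop,ack} ↦ select{done,stop,ack}  (offer→select)
              [done]
                recv[Str] ↦ send[Str]
                  send[Bool] ↦ recv[Bool]
                    end ↦ end
              [stop]
                recv[Bool] ↦ send[Bool]
                  offer{ack,err} ↦ select{ack,err}  (offer→select)
                    [ack]
                      end ↦ end
                    [err]
                      Y ↦ Y
              [ack]
                recv[Unit] ↦ send[Unit]
                  select{retry,done,ok} ↦ offer{retry,done,ok}  (internal→external)
                    [retry]
                      end ↦ end
                    [done]
                      Y ↦ Y
                    [ok]
                      Y ↦ Y
        [ok]
          send[Unit] ↦ recv[Unit]
            send[Int] ↦ recv[Int]
              offer{err,ack} ↦ select{err,ack}  (offer→select)
                [err]
                  send[Bool] ↦ recv[Bool]
                    end ↦ end
                [ack]
                  recv[Unit] ↦ send[Unit]
                    end ↦ end
        [err]
          recv[Str] ↦ send[Str]
            recv[Bool] ↦ send[Bool]
              recv[Unit] ↦ send[Unit]
                send[Str] ↦ recv[Str]
                  Y ↦ Y

recv[Int].send[Bool].μY.select{data: recv[Int].select{done: send[Str].recv[Bool].end, stop: send[Bool].select{ack: end, err: Y}, ack: send[Unit].offer{retry: end, done: Y, ok: Y}}, ok: recv[Unit].recv[Int].select{err: recv[Bool].end, ack: send[Unit].end}, err: send[Str].send[Bool].send[Unit].recv[Str].Y}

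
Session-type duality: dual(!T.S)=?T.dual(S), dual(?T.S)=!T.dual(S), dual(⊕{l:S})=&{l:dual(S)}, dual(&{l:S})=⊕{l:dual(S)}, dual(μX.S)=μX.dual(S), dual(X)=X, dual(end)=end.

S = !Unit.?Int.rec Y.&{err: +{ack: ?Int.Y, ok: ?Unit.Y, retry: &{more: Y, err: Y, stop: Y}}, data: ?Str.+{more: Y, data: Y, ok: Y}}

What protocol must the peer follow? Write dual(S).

?Unit.!Int.rec Y.+{err: &{ack: !Int.Y, ok: !Unit.Y, retry: +{more: Y, err: Y, stop: Y}}, data: !Str.&{more: Y, data: Y, ok: Y}}

!Unit → ?Unit
  ?Int → !Int
    rec Y → rec Y  (μ self-dual)
      &{err,data} → +{err,data}  (&→⊕)
        • err:
          +{ack,ok,retry} → &{ack,ok,retry}  (internal→external)
            • ack:
              ?Int → !Int
                Y self-dual
            • ok:
              ?Unit → !Unit
                Y self-dual
            • retry:
              &{more,err,stop} → +{more,err,stop}  (&→⊕)
                • more:
                  Y self-dual
                • err:
                  Y self-dual
                • stop:
                  Y self-dual
        • data:
          ?Str → !Str
            +{more,data,ok} → &{more,data,ok}  (internal→external)
              • more:
                Y self-dual
              • data:
                Y self-dual
              • ok:
                Y self-dual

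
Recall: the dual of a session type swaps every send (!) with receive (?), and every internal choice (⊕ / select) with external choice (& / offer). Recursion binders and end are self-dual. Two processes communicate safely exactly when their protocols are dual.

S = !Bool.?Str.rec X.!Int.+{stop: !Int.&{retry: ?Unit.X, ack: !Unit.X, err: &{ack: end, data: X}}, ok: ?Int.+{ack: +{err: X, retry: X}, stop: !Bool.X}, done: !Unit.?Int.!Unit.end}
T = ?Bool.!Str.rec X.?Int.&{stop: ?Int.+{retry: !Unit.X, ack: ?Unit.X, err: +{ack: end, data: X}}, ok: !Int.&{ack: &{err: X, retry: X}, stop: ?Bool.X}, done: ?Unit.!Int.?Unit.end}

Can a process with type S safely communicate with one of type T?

!Bool | ?Bool  ok
  ?Str | !Str  ok
    rec X | rec X  ok (rec unchanged)
      !Int | ?Int  ok
        +{stop,ok,done} | &{stop,ok,done}  ok labels match
          case stop:
            !Int | ?Int  ok
              &{retry,ack,err} | +{retry,ack,err}  ok labels match
                case retry:
                  ?Unit | !Unit  ok
                    X | X  ok
                case ack:
                  !Unit | ?Unit  ok
                    X | X  ok
                case err:
                  &{ack,data} | +{ack,data}  ok labels match
                    case ack:
                      end | end  ok
                    case data:
                      X | X  ok
          case ok:
            ?Int | !Int  ok
              +{ack,stop} | &{ack,stop}  ok labels match
                case ack:
                  +{err,retry} | &{err,retry}  ok labels match
                    case err:
                      X | X  ok
                    case retry:
                      X | X  ok
                case stop:
                  !Bool | ?Bool  ok
                    X | X  ok
          case done:
            !Unit | ?Unit  ok
              ?Int | !Int  ok
                !Unit | ?Unit  ok
                  end | end  ok

YES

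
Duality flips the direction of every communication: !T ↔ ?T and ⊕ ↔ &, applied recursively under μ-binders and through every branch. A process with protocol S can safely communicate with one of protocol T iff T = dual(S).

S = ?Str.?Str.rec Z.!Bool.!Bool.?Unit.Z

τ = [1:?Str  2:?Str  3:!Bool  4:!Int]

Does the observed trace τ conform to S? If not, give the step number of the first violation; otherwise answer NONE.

[1] ?Str  ok  residual = ?Str.rec Z.…
[2] ?Str  ok  residual = rec Z.…
[3] !Bool  ok  residual = !Bool.?Unit.rec Z.…
[4] got !Int, protocol expects !Bool  ✗

4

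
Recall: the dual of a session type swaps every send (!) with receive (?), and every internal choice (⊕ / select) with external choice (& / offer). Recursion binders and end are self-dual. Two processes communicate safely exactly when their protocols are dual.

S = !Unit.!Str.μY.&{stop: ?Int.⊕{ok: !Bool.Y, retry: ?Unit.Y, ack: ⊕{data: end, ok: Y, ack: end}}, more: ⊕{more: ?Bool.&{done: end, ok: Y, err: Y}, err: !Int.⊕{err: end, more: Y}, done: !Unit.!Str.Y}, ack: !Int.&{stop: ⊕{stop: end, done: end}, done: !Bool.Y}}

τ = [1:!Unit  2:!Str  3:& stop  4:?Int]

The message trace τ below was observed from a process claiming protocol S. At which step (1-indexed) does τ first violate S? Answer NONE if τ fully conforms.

@1 !Unit  ✓  state: !Str.μY.…
@2 !Str  ✓  state: μY.…
@3 & stop  ✓  state: ?Int.⊕{ok: !Bool.μY.…, retry: ?Unit.μY.…, ack: ⊕{data: end, ok: μY.…, ack: end}}
@4 ?Int  ✓  state: ⊕{ok: !Bool.μY.…, retry: ?Unit.μY.…, ack: ⊕{data: end, ok: μY.…, ack: end}}
all 4 steps conform

NONE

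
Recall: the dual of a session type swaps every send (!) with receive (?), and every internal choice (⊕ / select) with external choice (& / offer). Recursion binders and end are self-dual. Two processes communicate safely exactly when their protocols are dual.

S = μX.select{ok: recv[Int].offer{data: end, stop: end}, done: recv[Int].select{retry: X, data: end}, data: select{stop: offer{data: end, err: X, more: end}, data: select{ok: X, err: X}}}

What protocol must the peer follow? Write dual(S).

μX ↦ μX  (binder kept)
  select{ok,done,data} ↦ offer{ok,done,data}  (select→offer)
    case ok:
      recv[Int] ↦ send[Int]
        offer{data,stop} ↦ select{data,stop}  (external→internal)
          case data:
            end ↦ end
          case stop:
            end ↦ end
    case done:
      recv[Int] ↦ send[Int]
        select{retry,data} ↦ offer{retry,data}  (select→offer)
          case retry:
            X ↦ X
          case data:
            end ↦ end
    case data:
      select{stop,data} ↦ offer{stop,data}  (select→offer)
        case stop:
          offer{data,err,more} ↦ select{data,err,more}  (external→internal)
            case data:
              end ↦ end
            case err:
              X ↦ X
            case more:
              end ↦ end
        case data:
          select{ok,err} ↦ offer{ok,err}  (select→offer)
            case ok:
              X ↦ X
            case err:
              X ↦ X

μX.offer{ok: send[Int].select{data: end, stop: end}, done: send[Int].offer{retry: X, data: end}, data: offer{stop: select{data: end, err: X, more: end}, data: offer{ok: X, err: X}}}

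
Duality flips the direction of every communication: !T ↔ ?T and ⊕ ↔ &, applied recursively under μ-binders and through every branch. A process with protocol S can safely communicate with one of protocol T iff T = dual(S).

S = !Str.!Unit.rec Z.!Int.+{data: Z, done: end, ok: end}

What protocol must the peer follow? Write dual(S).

!Str = ?Str
  !Unit = ?Unit
    rec Z = rec Z  (μ self-dual)
      !Int = ?Int
        +{data,done,ok} = &{data,done,ok}  (internal→external)
          [data]
            Z ↦ Z
          [done]
            end ↦ end
          [ok]
            end ↦ end

?Str.?Unit.rec Z.?Int.&{data: Z, done: end, ok: end}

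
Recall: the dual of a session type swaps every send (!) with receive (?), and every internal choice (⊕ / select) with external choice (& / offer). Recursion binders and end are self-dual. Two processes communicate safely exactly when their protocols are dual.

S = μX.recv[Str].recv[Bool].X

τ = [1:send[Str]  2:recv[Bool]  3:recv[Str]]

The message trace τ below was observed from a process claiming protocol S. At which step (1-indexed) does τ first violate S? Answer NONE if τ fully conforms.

1

step 1: got send[Str], protocol expects recv[Str]  ✗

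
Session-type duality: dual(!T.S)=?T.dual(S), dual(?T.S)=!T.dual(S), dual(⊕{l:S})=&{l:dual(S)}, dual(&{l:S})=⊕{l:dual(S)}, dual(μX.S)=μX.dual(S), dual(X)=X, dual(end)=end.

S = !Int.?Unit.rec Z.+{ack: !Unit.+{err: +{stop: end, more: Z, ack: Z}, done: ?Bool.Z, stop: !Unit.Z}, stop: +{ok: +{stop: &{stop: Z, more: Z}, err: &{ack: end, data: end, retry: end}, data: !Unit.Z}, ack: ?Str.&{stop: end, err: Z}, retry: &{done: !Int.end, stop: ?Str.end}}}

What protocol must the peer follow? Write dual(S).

!Int = ?Int
  ?Unit = !Unit
    rec Z = rec Z  (μ self-dual)
      +{ack,stop} = &{ack,stop}  (select→offer)
        case ack:
          !Unit = ?Unit
            +{err,done,stop} = &{err,done,stop}  (select→offer)
              case err:
                +{stop,more,ack} = &{stop,more,ack}  (select→offer)
                  case stop:
                    dual(end) = end
                  case more:
                    dual(Z) = Z
                  case ack:
                    dual(Z) = Z
              case done:
                ?Bool = !Bool
                  dual(Z) = Z
              case stop:
                !Unit = ?Unit
                  dual(Z) = Z
        case stop:
          +{ok,ack,retry} = &{ok,ack,retry}  (select→offer)
            case ok:
              +{stop,err,data} = &{stop,err,data}  (select→offer)
                case stop:
                  &{stop,more} = +{stop,more}  (offer→select)
                    case stop:
                      dual(Z) = Z
                    case more:
                      dual(Z) = Z
                case err:
                  &{ack,data,retry} = +{ack,data,retry}  (offer→select)
                    case ack:
                      dual(end) = end
                    case data:
                      dual(end) = end
                    case retry:
                      dual(end) = end
                case data:
                  !Unit = ?Unit
                    dual(Z) = Z
            case ack:
              ?Str = !Str
                &{stop,err} = +{stop,err}  (offer→select)
                  case stop:
                    dual(end) = end
                  case err:
                    dual(Z) = Z
            case retry:
              &{done,stop} = +{done,stop}  (offer→select)
                case done:
                  !Int = ?Int
                    dual(end) = end
                case stop:
                  ?Str = !Str
                    dual(end) = end

?Int.!Unit.rec Z.&{ack: ?Unit.&{err: &{stop: end, more: Z, ack: Z}, done: !Bool.Z, stop: ?Unit.Z}, stop: &{ok: &{stop: +{stop: Z, more: Z}, err: +{ack: end, data: end, retry: end}, data: ?Unit.Z}, ack: !Str.+{stop: end, err: Z}, retry: +{done: ?Int.end, stop: !Str.end}}}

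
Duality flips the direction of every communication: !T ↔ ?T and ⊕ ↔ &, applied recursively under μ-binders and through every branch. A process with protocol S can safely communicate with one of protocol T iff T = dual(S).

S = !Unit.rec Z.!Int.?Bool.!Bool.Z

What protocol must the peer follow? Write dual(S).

?Unit.rec Z.?Int.!Bool.?Bool.Z

!Unit → ?Unit
  rec Z → rec Z  (binder kept)
    !Int → ?Int
      ?Bool → !Bool
        !Bool → ?Bool
          Z ↦ Z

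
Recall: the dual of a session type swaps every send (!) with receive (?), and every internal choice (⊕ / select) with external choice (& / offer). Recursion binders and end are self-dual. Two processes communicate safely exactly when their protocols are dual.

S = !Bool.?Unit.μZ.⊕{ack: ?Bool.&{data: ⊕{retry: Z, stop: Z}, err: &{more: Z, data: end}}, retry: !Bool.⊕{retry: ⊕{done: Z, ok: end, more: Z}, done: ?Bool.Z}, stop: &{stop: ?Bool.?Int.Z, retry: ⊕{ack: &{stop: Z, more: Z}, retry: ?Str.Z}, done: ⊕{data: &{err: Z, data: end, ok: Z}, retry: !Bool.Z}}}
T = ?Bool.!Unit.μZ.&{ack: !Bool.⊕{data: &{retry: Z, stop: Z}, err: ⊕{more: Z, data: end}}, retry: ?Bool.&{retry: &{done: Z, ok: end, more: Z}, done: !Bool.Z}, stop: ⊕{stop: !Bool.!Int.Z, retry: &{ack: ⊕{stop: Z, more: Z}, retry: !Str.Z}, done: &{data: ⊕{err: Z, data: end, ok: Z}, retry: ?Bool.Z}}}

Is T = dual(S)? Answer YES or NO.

YES

!Bool ‖ ?Bool  ✓
  ?Unit ‖ !Unit  ✓
    μZ ‖ μZ  ✓ (μ self-dual)
      ⊕{ack,retry,stop} ‖ &{ack,retry,stop}  ✓ labels match
        • ack:
          ?Bool ‖ !Bool  ✓
            &{data,err} ‖ ⊕{data,err}  ✓ labels match
              • data:
                ⊕{retry,stop} ‖ &{retry,stop}  ✓ labels match
                  • retry:
                    Z ‖ Z  ✓
                  • stop:
                    Z ‖ Z  ✓
              • err:
                &{more,data} ‖ ⊕{more,data}  ✓ labels match
                  • more:
                    Z ‖ Z  ✓
                  • data:
                    end ‖ end  ✓
        • retry:
          !Bool ‖ ?Bool  ✓
            ⊕{retry,done} ‖ &{retry,done}  ✓ labels match
              • retry:
                ⊕{done,ok,more} ‖ &{done,ok,more}  ✓ labels match
                  • done:
                    Z ‖ Z  ✓
                  • ok:
                    end ‖ end  ✓
                  • more:
                    Z ‖ Z  ✓
              • done:
                ?Bool ‖ !Bool  ✓
                  Z ‖ Z  ✓
        • stop:
          &{stop,retry,done} ‖ ⊕{stop,retry,done}  ✓ labels match
            • stop:
              ?Bool ‖ !Bool  ✓
                ?Int ‖ !Int  ✓
                  Z ‖ Z  ✓
            • retry:
              ⊕{ack,retry} ‖ &{ack,retry}  ✓ labels match
                • ack:
                  &{stop,more} ‖ ⊕{stop,more}  ✓ labels match
                    • stop:
                      Z ‖ Z  ✓
                    • more:
                      Z ‖ Z  ✓
                • retry:
                  ?Str ‖ !Str  ✓
                    Z ‖ Z  ✓
            • done:
              ⊕{data,retry} ‖ &{data,retry}  ✓ labels match
                • data:
                  &{err,data,ok} ‖ ⊕{err,data,ok}  ✓ labels match
                    • err:
                      Z ‖ Z  ✓
                    • data:
                      end ‖ end  ✓
                    • ok:
                      Z ‖ Z  ✓
                • retry:
                  !Bool ‖ ?Bool  ✓
                    Z ‖ Z  ✓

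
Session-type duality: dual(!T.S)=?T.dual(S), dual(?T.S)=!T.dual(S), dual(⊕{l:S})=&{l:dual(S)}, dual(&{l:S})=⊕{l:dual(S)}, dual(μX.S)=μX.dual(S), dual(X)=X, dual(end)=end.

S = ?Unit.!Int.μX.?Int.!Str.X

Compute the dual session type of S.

?Unit = !Unit
  !Int = ?Int
    μX = μX  (μ self-dual)
      ?Int = !Int
        !Str = ?Str
          X self-dual

!Unit.?Int.μX.!Int.?Str.X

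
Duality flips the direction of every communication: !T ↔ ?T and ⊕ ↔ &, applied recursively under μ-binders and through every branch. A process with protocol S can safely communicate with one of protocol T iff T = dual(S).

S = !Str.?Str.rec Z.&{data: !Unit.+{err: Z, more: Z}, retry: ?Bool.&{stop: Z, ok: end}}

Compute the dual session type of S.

!Str ↦ ?Str
  ?Str ↦ !Str
    rec Z ↦ rec Z  (μ self-dual)
      &{data,retry} ↦ +{data,retry}  (external→internal)
        case data:
          !Unit ↦ ?Unit
            +{err,more} ↦ &{err,more}  (⊕→&)
              case err:
                Z self-dual
              case more:
                Z self-dual
        case retry:
          ?Bool ↦ !Bool
            &{stop,ok} ↦ +{stop,ok}  (external→internal)
              case stop:
                Z self-dual
              case ok:
                end self-dual

?Str.!Str.rec Z.+{data: ?Unit.&{err: Z, more: Z}, retry: !Bool.+{stop: Z, ok: end}}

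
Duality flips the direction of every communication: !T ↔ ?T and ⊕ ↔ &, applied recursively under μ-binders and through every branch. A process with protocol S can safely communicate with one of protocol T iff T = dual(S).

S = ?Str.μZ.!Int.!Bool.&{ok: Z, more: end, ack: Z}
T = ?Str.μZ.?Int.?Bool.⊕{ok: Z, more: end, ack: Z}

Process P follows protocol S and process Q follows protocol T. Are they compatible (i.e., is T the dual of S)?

NO

?Str ‖ ?Str  ✗ same direction on both sides — not dual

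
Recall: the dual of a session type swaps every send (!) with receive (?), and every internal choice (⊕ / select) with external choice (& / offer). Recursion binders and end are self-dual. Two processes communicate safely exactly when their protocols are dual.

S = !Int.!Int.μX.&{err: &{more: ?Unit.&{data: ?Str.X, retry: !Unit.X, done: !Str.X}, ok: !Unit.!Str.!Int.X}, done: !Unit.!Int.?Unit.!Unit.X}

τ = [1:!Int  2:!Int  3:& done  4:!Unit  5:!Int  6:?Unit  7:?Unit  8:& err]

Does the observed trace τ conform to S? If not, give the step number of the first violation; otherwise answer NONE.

7

[1] !Int  ok  state: !Int.μX.…
[2] !Int  ok  state: μX.…
[3] & done  ok  state: !Unit.!Int.?Unit.!Unit.μX.…
[4] !Unit  ok  state: !Int.?Unit.!Unit.μX.…
[5] !Int  ok  state: ?Unit.!Unit.μX.…
[6] ?Unit  ok  state: !Unit.μX.…
[7] got ?Unit, protocol expects !Unit  ✗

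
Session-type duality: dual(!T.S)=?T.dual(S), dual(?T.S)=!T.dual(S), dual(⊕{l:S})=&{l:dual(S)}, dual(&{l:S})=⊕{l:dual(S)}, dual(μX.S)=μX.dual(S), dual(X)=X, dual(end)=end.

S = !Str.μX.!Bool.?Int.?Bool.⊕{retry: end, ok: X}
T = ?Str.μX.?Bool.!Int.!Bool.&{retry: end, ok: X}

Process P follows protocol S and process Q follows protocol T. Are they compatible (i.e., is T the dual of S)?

YES

!Str ‖ ?Str  match
  μX ‖ μX  match (binder kept)
    !Bool ‖ ?Bool  match
      ?Int ‖ !Int  match
        ?Bool ‖ !Bool  match
          ⊕{retry,ok} ‖ &{retry,ok}  match same labels
            • retry:
              end ‖ end  match
            • ok:
              X ‖ X  match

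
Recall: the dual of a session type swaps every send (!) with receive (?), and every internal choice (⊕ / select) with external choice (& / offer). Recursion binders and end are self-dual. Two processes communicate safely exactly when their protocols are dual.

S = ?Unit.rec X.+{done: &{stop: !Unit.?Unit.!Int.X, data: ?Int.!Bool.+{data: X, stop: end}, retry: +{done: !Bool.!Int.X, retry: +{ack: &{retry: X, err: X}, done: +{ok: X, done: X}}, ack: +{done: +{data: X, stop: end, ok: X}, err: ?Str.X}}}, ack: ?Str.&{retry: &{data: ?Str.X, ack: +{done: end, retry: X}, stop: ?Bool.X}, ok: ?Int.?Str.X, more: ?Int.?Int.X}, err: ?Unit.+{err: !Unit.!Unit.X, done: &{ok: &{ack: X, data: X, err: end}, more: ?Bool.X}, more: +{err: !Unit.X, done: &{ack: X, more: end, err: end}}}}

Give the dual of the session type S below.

!Unit.rec X.&{done: +{stop: ?Unit.!Unit.?Int.X, data: !Int.?Bool.&{data: X, stop: end}, retry: &{done: ?Bool.?Int.X, retry: &{ack: +{retry: X, err: X}, done: &{ok: X, done: X}}, ack: &{done: &{data: X, stop: end, ok: X}, err: !Str.X}}}, ack: !Str.+{retry: +{data: !Str.X, ack: &{done: end, retry: X}, stop: !Bool.X}, ok: !Int.!Str.X, more: !Int.!Int.X}, err: !Unit.&{err: ?Unit.?Unit.X, done: +{ok: +{ack: X, data: X, err: end}, more: !Bool.X}, more: &{err: ?Unit.X, done: +{ack: X, more: end, err: end}}}}

?Unit → !Unit
  rec X → rec X  (μ self-dual)
    +{done,ack,err} → &{done,ack,err}  (select→offer)
      case done:
        &{stop,data,retry} → +{stop,data,retry}  (external→internal)
          case stop:
            !Unit → ?Unit
              ?Unit → !Unit
                !Int → ?Int
                  X ↦ X
          case data:
            ?Int → !Int
              !Bool → ?Bool
                +{data,stop} → &{data,stop}  (select→offer)
                  case data:
                    X ↦ X
                  case stop:
                    end ↦ end
          case retry:
            +{done,retry,ack} → &{done,retry,ack}  (select→offer)
              case done:
                !Bool → ?Bool
                  !Int → ?Int
                    X ↦ X
              case retry:
                +{ack,done} → &{ack,done}  (select→offer)
                  case ack:
                    &{retry,err} → +{retry,err}  (external→internal)
                      case retry:
                        X ↦ X
                      case err:
                        X ↦ X
                  case done:
                    +{ok,done} → &{ok,done}  (select→offer)
                      case ok:
                        X ↦ X
                      case done:
                        X ↦ X
              case ack:
                +{done,err} → &{done,err}  (select→offer)
                  case done:
                    +{data,stop,ok} → &{data,stop,ok}  (select→offer)
                      case data:
                        X ↦ X
                      case stop:
                        end ↦ end
                      case ok:
                        X ↦ X
                  case err:
                    ?Str → !Str
                      X ↦ X
      case ack:
        ?Str → !Str
          &{retry,ok,more} → +{retry,ok,more}  (external→internal)
            case retry:
              &{data,ack,stop} → +{data,ack,stop}  (external→internal)
                case data:
                  ?Str → !Str
                    X ↦ X
                case ack:
                  +{done,retry} → &{done,retry}  (select→offer)
                    case done:
                      end ↦ end
                    case retry:
                      X ↦ X
                case stop:
                  ?Bool → !Bool
                    X ↦ X
            case ok:
              ?Int → !Int
                ?Str → !Str
                  X ↦ X
            case more:
              ?Int → !Int
                ?Int → !Int
                  X ↦ X
      case err:
        ?Unit → !Unit
          +{err,done,more} → &{err,done,more}  (select→offer)
            case err:
              !Unit → ?Unit
                !Unit → ?Unit
                  X ↦ X
            case done:
              &{ok,more} → +{ok,more}  (external→internal)
                case ok:
                  &{ack,data,err} → +{ack,data,err}  (external→internal)
                    case ack:
                      X ↦ X
                    case data:
                      X ↦ X
                    case err:
                      end ↦ end
                case more:
                  ?Bool → !Bool
                    X ↦ X
            case more:
              +{err,done} → &{err,done}  (select→offer)
                case err:
                  !Unit → ?Unit
                    X ↦ X
                case done:
                  &{ack,more,err} → +{ack,more,err}  (external→internal)
                    case ack:
                      X ↦ X
                    case more:
                      end ↦ end
                    case err:
                      end ↦ end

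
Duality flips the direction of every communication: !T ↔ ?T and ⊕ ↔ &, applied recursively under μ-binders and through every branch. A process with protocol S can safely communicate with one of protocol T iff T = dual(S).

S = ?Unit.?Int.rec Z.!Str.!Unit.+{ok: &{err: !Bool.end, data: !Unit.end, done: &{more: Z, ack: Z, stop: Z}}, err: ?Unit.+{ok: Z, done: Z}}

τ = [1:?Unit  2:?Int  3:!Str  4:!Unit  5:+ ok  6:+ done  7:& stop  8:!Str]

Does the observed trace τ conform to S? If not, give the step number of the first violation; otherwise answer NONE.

step 1: ?Unit  ✓  cont: ?Int.rec Z.…
step 2: ?Int  ✓  cont: rec Z.…
step 3: !Str  ✓  cont: !Unit.+{ok: &{err: !Bool.end, data: !Unit.end, done: &{more: rec Z.…, ack: rec Z.…, stop: rec Z.…}}, err: ?Unit.+{ok: rec Z.…, done: rec Z.…}}
step 4: !Unit  ✓  cont: +{ok: &{err: !Bool.end, data: !Unit.end, done: &{more: rec Z.…, ack: rec Z.…, stop: rec Z.…}}, err: ?Unit.+{ok: rec Z.…, done: rec Z.…}}
step 5: + ok  ✓  cont: &{err: !Bool.end, data: !Unit.end, done: &{more: rec Z.…, ack: rec Z.…, stop: rec Z.…}}
step 6: got + done, protocol expects & err or & data or & done  ✗

6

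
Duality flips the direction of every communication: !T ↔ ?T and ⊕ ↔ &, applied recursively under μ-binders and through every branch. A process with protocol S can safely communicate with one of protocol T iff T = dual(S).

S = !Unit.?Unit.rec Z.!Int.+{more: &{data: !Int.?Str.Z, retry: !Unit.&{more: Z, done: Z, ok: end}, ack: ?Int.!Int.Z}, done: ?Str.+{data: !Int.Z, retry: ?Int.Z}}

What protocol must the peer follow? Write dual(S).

!Unit ↦ ?Unit
  ?Unit ↦ !Unit
    rec Z ↦ rec Z  (μ self-dual)
      !Int ↦ ?Int
        +{more,done} ↦ &{more,done}  (internal→external)
          [more]
            &{data,retry,ack} ↦ +{data,retry,ack}  (offer→select)
              [data]
                !Int ↦ ?Int
                  ?Str ↦ !Str
                    dual(Z) = Z
              [retry]
                !Unit ↦ ?Unit
                  &{more,done,ok} ↦ +{more,done,ok}  (offer→select)
                    [more]
                      dual(Z) = Z
                    [done]
                      dual(Z) = Z
                    [ok]
                      dual(end) = end
              [ack]
                ?Int ↦ !Int
                  !Int ↦ ?Int
                    dual(Z) = Z
          [done]
            ?Str ↦ !Str
              +{data,retry} ↦ &{data,retry}  (internal→external)
                [data]
                  !Int ↦ ?Int
                    dual(Z) = Z
                [retry]
                  ?Int ↦ !Int
                    dual(Z) = Z

?Unit.!Unit.rec Z.?Int.&{more: +{data: ?Int.!Str.Z, retry: ?Unit.+{more: Z, done: Z, ok: end}, ack: !Int.?Int.Z}, done: !Str.&{data: ?Int.Z, retry: !Int.Z}}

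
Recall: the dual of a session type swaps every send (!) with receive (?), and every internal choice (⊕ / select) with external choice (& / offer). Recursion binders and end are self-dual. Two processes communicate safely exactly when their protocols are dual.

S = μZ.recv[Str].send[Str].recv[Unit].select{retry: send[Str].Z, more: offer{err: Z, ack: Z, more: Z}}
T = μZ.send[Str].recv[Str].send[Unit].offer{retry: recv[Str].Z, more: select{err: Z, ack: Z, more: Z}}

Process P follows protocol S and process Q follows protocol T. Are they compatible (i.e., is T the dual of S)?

μZ vs μZ  ✓ (μ self-dual)
  recv[Str] vs send[Str]  ✓
    send[Str] vs recv[Str]  ✓
      recv[Unit] vs send[Unit]  ✓
        select{retry,more} vs offer{retry,more}  ✓ same labels
          • retry:
            send[Str] vs recv[Str]  ✓
              Z vs Z  ✓
          • more:
            offer{err,ack,more} vs select{err,ack,more}  ✓ same labels
              • err:
                Z vs Z  ✓
              • ack:
                Z vs Z  ✓
              • more:
                Z vs Z  ✓

YES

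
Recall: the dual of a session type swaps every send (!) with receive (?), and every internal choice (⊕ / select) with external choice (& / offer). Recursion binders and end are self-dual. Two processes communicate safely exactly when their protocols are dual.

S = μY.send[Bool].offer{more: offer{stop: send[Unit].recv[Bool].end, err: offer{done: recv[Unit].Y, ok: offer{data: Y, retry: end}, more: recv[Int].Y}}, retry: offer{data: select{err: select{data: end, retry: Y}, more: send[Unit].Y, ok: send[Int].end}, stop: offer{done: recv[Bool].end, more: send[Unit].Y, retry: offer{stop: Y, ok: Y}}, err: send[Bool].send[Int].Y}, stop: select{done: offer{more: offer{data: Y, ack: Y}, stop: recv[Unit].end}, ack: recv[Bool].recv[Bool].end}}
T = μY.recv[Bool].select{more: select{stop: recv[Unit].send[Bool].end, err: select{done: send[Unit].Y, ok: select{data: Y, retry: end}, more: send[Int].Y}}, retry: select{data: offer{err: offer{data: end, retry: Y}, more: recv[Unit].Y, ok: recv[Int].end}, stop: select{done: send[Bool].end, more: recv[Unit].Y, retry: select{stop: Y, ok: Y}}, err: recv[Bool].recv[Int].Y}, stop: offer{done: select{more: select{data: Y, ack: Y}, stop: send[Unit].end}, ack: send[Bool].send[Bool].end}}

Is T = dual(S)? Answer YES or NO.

YES

μY ‖ μY  ok (μ self-dual)
  send[Bool] ‖ recv[Bool]  ok
    offer{more,retry,stop} ‖ select{more,retry,stop}  ok label sets agree
      • more:
        offer{stop,err} ‖ select{stop,err}  ok label sets agree
          • stop:
            send[Unit] ‖ recv[Unit]  ok
              recv[Bool] ‖ send[Bool]  ok
                end ‖ end  ok
          • err:
            offer{done,ok,more} ‖ select{done,ok,more}  ok label sets agree
              • done:
                recv[Unit] ‖ send[Unit]  ok
                  Y ‖ Y  ok
              • ok:
                offer{data,retry} ‖ select{data,retry}  ok label sets agree
                  • data:
                    Y ‖ Y  ok
                  • retry:
                    end ‖ end  ok
              • more:
                recv[Int] ‖ send[Int]  ok
                  Y ‖ Y  ok
      • retry:
        offer{data,stop,err} ‖ select{data,stop,err}  ok label sets agree
          • data:
            select{err,more,ok} ‖ offer{err,more,ok}  ok label sets agree
              • err:
                select{data,retry} ‖ offer{data,retry}  ok label sets agree
                  • data:
                    end ‖ end  ok
                  • retry:
                    Y ‖ Y  ok
              • more:
                send[Unit] ‖ recv[Unit]  ok
                  Y ‖ Y  ok
              • ok:
                send[Int] ‖ recv[Int]  ok
                  end ‖ end  ok
          • stop:
            offer{done,more,retry} ‖ select{done,more,retry}  ok label sets agree
              • done:
                recv[Bool] ‖ send[Bool]  ok
                  end ‖ end  ok
              • more:
                send[Unit] ‖ recv[Unit]  ok
                  Y ‖ Y  ok
              • retry:
                offer{stop,ok} ‖ select{stop,ok}  ok label sets agree
                  • stop:
                    Y ‖ Y  ok
                  • ok:
                    Y ‖ Y  ok
          • err:
            send[Bool] ‖ recv[Bool]  ok
              send[Int] ‖ recv[Int]  ok
                Y ‖ Y  ok
      • stop:
        select{done,ack} ‖ offer{done,ack}  ok label sets agree
          • done:
            offer{more,stop} ‖ select{more,stop}  ok label sets agree
              • more:
                offer{data,ack} ‖ select{data,ack}  ok label sets agree
                  • data:
                    Y ‖ Y  ok
                  • ack:
                    Y ‖ Y  ok
              • stop:
                recv[Unit] ‖ send[Unit]  ok
                  end ‖ end  ok
          • ack:
            recv[Bool] ‖ send[Bool]  ok
              recv[Bool] ‖ send[Bool]  ok
                end ‖ end  ok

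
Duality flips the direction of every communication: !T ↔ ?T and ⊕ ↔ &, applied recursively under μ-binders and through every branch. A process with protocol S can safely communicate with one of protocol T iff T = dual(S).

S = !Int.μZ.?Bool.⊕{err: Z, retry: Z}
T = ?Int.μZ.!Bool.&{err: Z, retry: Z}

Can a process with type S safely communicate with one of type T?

YES

!Int vs ?Int  match
  μZ vs μZ  match (μ self-dual)
    ?Bool vs !Bool  match
      ⊕{err,retry} vs &{err,retry}  match same labels
        [err]
          Z vs Z  match
        [retry]
          Z vs Z  match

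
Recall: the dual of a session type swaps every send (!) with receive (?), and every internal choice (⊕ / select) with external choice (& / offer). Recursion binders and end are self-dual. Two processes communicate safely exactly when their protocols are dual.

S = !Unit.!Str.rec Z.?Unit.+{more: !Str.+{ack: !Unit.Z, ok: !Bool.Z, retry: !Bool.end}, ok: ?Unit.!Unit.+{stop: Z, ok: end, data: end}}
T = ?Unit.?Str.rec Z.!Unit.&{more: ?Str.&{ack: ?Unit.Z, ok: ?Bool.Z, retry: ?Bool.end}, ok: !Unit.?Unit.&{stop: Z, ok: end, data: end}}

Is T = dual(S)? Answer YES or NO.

YES

!Unit ‖ ?Unit  match
  !Str ‖ ?Str  match
    rec Z ‖ rec Z  match (μ self-dual)
      ?Unit ‖ !Unit  match
        +{more,ok} ‖ &{more,ok}  match label sets agree
          case more:
            !Str ‖ ?Str  match
              +{ack,ok,retry} ‖ &{ack,ok,retry}  match label sets agree
                case ack:
                  !Unit ‖ ?Unit  match
                    Z ‖ Z  match
                case ok:
                  !Bool ‖ ?Bool  match
                    Z ‖ Z  match
                case retry:
                  !Bool ‖ ?Bool  match
                    end ‖ end  match
          case ok:
            ?Unit ‖ !Unit  match
              !Unit ‖ ?Unit  match
                +{stop,ok,data} ‖ &{stop,ok,data}  match label sets agree
                  case stop:
                    Z ‖ Z  match
                  case ok:
                    end ‖ end  match
                  case data:
                    end ‖ end  match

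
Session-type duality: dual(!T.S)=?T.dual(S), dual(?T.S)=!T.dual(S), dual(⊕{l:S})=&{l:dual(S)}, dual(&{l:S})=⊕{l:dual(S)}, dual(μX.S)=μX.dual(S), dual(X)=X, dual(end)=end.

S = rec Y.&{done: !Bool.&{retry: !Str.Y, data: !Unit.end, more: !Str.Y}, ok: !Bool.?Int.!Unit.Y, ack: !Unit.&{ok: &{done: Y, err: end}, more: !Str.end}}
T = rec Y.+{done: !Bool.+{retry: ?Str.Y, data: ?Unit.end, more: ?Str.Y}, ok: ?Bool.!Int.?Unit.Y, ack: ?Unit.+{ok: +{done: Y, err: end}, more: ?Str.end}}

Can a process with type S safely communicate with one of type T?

NO

rec Y | rec Y  ok (μ self-dual)
  &{done,ok,ack} | +{done,ok,ack}  ok label sets agree
    [done]
      !Bool | !Bool  ✗ same direction on both sides — not dual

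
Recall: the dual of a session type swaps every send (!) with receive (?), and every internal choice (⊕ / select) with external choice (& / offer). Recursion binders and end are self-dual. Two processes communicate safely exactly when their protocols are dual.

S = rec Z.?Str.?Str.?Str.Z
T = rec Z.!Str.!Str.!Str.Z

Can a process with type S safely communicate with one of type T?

rec Z vs rec Z  match (rec unchanged)
  ?Str vs !Str  match
    ?Str vs !Str  match
      ?Str vs !Str  match
        Z vs Z  match

YES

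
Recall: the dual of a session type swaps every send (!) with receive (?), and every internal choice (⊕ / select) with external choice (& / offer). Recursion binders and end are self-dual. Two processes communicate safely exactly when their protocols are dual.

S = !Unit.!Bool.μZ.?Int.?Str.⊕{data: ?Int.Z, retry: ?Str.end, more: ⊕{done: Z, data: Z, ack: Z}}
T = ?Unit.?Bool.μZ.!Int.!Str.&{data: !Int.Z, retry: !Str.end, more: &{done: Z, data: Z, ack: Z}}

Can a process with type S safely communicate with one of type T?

!Unit ‖ ?Unit  ok
  !Bool ‖ ?Bool  ok
    μZ ‖ μZ  ok (μ self-dual)
      ?Int ‖ !Int  ok
        ?Str ‖ !Str  ok
          ⊕{data,retry,more} ‖ &{data,retry,more}  ok label sets agree
            case data:
              ?Int ‖ !Int  ok
                Z ‖ Z  ok
            case retry:
              ?Str ‖ !Str  ok
                end ‖ end  ok
            case more:
              ⊕{done,data,ack} ‖ &{done,data,ack}  ok label sets agree
                case done:
                  Z ‖ Z  ok
                case data:
                  Z ‖ Z  ok
                case ack:
                  Z ‖ Z  ok

YES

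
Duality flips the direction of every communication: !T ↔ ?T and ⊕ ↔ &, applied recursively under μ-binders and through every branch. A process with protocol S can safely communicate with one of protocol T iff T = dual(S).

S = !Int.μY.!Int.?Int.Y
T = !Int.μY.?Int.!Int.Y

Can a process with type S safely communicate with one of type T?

NO

!Int ‖ !Int  ✗ same direction on both sides — not dual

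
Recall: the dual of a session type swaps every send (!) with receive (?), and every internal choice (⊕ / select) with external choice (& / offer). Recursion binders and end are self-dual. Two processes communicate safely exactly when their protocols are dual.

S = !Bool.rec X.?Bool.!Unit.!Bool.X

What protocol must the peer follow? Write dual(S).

!Bool = ?Bool
  rec X = rec X  (rec unchanged)
    ?Bool = !Bool
      !Unit = ?Unit
        !Bool = ?Bool
          dual(X) = X

?Bool.rec X.!Bool.?Unit.?Bool.X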